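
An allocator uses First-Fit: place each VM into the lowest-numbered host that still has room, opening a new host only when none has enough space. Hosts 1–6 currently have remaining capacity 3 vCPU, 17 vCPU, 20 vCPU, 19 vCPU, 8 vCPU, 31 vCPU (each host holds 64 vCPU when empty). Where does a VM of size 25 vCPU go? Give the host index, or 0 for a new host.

Hosts with room: host 6 (31 vCPU).
The first with room is host 6.

6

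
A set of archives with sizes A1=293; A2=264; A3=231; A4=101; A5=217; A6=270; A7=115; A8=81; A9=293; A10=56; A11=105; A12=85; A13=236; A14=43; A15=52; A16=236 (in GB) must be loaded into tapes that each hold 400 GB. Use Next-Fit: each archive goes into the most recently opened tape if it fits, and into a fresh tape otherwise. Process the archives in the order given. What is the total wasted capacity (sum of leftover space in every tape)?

922

A1 (293 GB) → tape 1 (remaining 107 GB)
A2 (264 GB) → tape 2 (remaining 136 GB)
A3 (231 GB) → tape 3 (remaining 169 GB)
A4 (101 GB) → tape 3 (remaining 68 GB)
A5 (217 GB) → tape 4 (remaining 183 GB)
A6 (270 GB) → tape 5 (remaining 130 GB)
A7 (115 GB) → tape 5 (remaining 15 GB)
A8 (81 GB) → tape 6 (remaining 319 GB)
A9 (293 GB) → tape 6 (remaining 26 GB)
A10 (56 GB) → tape 7 (remaining 344 GB)
A11 (105 GB) → tape 7 (remaining 239 GB)
A12 (85 GB) → tape 7 (remaining 154 GB)
A13 (236 GB) → tape 8 (remaining 164 GB)
A14 (43 GB) → tape 8 (remaining 121 GB)
A15 (52 GB) → tape 8 (remaining 69 GB)
A16 (236 GB) → tape 9 (remaining 164 GB)
9 tapes × 400 GB = 3600 GB; used 2678 GB; unused 922 GB.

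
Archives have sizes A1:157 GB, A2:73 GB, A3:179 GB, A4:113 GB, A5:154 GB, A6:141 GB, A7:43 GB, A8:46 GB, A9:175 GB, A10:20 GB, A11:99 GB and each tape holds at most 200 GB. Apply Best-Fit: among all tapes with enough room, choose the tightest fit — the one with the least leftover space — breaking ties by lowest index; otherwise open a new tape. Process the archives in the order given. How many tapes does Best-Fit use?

tape 1: place A1 (157 GB), 43 GB left
tape 2: place A2 (73 GB), 127 GB left
tape 3: place A3 (179 GB), 21 GB left
tape 2: place A4 (113 GB), 14 GB left
tape 4: place A5 (154 GB), 46 GB left
tape 5: place A6 (141 GB), 59 GB left
tape 1: place A7 (43 GB), 0 GB left
tape 4: place A8 (46 GB), 0 GB left
tape 6: place A9 (175 GB), 25 GB left
tape 3: place A10 (20 GB), 1 GB left
tape 7: place A11 (99 GB), 101 GB left

7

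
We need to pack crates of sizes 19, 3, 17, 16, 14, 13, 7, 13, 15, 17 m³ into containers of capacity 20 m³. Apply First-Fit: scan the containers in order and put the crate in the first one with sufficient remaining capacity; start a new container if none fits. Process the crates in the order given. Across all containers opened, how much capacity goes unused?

26

19 m³ → container 1 (remaining 1 m³)
3 m³ → container 2 (remaining 17 m³)
17 m³ → container 2 (remaining 0 m³)
16 m³ → container 3 (remaining 4 m³)
14 m³ → container 4 (remaining 6 m³)
13 m³ → container 5 (remaining 7 m³)
7 m³ → container 5 (remaining 0 m³)
13 m³ → container 6 (remaining 7 m³)
15 m³ → container 7 (remaining 5 m³)
17 m³ → container 8 (remaining 3 m³)
8 containers × 20 m³ = 160 m³; used 134 m³; unused 26 m³.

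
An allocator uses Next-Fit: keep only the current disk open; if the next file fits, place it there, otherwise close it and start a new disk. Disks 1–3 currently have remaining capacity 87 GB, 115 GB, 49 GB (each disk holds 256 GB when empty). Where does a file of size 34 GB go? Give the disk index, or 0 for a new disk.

3

Next-Fit only looks at disk 3, which has 49 GB free.
34 GB fits there.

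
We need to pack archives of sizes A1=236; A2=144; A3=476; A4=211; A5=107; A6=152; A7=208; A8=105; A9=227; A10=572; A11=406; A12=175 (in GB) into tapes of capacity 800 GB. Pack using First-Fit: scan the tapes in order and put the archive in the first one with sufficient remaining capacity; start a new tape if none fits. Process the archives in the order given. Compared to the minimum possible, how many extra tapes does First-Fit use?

1

First-Fit: [236,144,211,107] [476,152,105] [208,227,175] [572] [406] → 5 tapes.
Total size 3019 GB; any packing needs at least ⌈3019/800⌉ = 4 tapes.
An optimal packing achieves that bound: [572,227] [476,236] [406,211,175] [208,152,144,107,105] → 4 tapes.
Excess: 5 − 4 = 1.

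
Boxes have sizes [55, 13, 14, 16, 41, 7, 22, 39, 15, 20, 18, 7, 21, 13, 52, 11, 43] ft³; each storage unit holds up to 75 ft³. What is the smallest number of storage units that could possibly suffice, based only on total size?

Total size = 55 + 13 + 14 + 16 + 41 + 7 + 22 + 39 + 15 + 20 + 18 + 7 + 21 + 13 + 52 + 11 + 43 = 407 ft³.
⌈407 / 75⌉ = 6.

6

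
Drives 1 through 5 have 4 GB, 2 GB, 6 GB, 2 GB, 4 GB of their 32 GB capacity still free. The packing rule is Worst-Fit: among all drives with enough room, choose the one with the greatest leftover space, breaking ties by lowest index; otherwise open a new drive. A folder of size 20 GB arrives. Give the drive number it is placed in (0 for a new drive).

No drive has ≥ 20 GB free, so a new drive is opened.

0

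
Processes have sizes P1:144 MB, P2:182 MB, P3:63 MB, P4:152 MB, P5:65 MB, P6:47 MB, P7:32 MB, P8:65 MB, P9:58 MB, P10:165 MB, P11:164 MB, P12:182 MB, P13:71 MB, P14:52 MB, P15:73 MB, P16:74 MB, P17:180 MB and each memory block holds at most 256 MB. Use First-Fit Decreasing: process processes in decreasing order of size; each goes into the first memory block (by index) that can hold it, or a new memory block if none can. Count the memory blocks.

Sorted descending: 182, 182, 180, 165, 164, 152, 144, 74, 73, 71, 65, 65, 63, 58, 52, 47, 32.
Put 182 MB in memory block 1; 74 MB remain.
Put 182 MB in memory block 2; 74 MB remain.
Put 180 MB in memory block 3; 76 MB remain.
Put 165 MB in memory block 4; 91 MB remain.
Put 164 MB in memory block 5; 92 MB remain.
Put 152 MB in memory block 6; 104 MB remain.
Put 144 MB in memory block 7; 112 MB remain.
Put 74 MB in memory block 1; 0 MB remain.
Put 73 MB in memory block 2; 1 MB remain.
Put 71 MB in memory block 3; 5 MB remain.
Put 65 MB in memory block 4; 26 MB remain.
Put 65 MB in memory block 5; 27 MB remain.
Put 63 MB in memory block 6; 41 MB remain.
Put 58 MB in memory block 7; 54 MB remain.
Put 52 MB in memory block 7; 2 MB remain.
Put 47 MB in memory block 8; 209 MB remain.
Put 32 MB in memory block 6; 9 MB remain.
Final memory blocks: [182,74] [182,73] [180,71] [165,65] [164,65] [152,63,32] [144,58,52] [47].

8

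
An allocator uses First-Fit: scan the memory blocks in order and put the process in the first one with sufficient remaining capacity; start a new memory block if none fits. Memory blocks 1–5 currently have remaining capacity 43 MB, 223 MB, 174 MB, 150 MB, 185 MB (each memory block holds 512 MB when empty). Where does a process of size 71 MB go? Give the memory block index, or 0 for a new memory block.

2

Memory blocks with room: memory block 2 (223 MB), memory block 3 (174 MB), memory block 4 (150 MB), memory block 5 (185 MB).
The first with room is memory block 2.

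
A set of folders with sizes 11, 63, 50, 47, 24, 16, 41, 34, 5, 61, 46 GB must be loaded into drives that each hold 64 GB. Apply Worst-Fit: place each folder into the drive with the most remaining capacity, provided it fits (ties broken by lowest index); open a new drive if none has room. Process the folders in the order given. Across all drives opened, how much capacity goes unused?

11 GB → drive 1 (remaining 53 GB)
63 GB → drive 2 (remaining 1 GB)
50 GB → drive 1 (remaining 3 GB)
47 GB → drive 3 (remaining 17 GB)
24 GB → drive 4 (remaining 40 GB)
16 GB → drive 4 (remaining 24 GB)
41 GB → drive 5 (remaining 23 GB)
34 GB → drive 6 (remaining 30 GB)
5 GB → drive 6 (remaining 25 GB)
61 GB → drive 7 (remaining 3 GB)
46 GB → drive 8 (remaining 18 GB)
8 drives × 64 GB = 512 GB; used 398 GB; unused 114 GB.

114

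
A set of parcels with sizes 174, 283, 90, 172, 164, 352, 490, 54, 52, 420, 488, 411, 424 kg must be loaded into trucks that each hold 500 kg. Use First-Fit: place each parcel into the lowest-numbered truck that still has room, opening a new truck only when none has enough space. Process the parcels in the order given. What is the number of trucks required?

8

174 kg → truck 1 (remaining 326 kg)
283 kg → truck 1 (remaining 43 kg)
90 kg → truck 2 (remaining 410 kg)
172 kg → truck 2 (remaining 238 kg)
164 kg → truck 2 (remaining 74 kg)
352 kg → truck 3 (remaining 148 kg)
490 kg → truck 4 (remaining 10 kg)
54 kg → truck 2 (remaining 20 kg)
52 kg → truck 3 (remaining 96 kg)
420 kg → truck 5 (remaining 80 kg)
488 kg → truck 6 (remaining 12 kg)
411 kg → truck 7 (remaining 89 kg)
424 kg → truck 8 (remaining 76 kg)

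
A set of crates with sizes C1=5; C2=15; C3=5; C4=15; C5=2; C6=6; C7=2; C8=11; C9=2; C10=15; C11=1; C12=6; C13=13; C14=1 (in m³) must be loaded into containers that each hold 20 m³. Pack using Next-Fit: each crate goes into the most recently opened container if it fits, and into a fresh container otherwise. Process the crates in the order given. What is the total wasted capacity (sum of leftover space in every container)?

21

Put C1 (5 m³) in container 1; 15 m³ remain.
Put C2 (15 m³) in container 1; 0 m³ remain.
Put C3 (5 m³) in container 2; 15 m³ remain.
Put C4 (15 m³) in container 2; 0 m³ remain.
Put C5 (2 m³) in container 3; 18 m³ remain.
Put C6 (6 m³) in container 3; 12 m³ remain.
Put C7 (2 m³) in container 3; 10 m³ remain.
Put C8 (11 m³) in container 4; 9 m³ remain.
Put C9 (2 m³) in container 4; 7 m³ remain.
Put C10 (15 m³) in container 5; 5 m³ remain.
Put C11 (1 m³) in container 5; 4 m³ remain.
Put C12 (6 m³) in container 6; 14 m³ remain.
Put C13 (13 m³) in container 6; 1 m³ remain.
Put C14 (1 m³) in container 6; 0 m³ remain.
6 containers × 20 m³ = 120 m³; used 99 m³; unused 21 m³.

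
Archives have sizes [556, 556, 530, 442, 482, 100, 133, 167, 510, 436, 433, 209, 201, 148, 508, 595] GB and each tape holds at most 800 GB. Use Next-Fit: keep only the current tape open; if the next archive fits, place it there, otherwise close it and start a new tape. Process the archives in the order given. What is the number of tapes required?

556 GB → tape 1 (remaining 244 GB)
556 GB → tape 2 (remaining 244 GB)
530 GB → tape 3 (remaining 270 GB)
442 GB → tape 4 (remaining 358 GB)
482 GB → tape 5 (remaining 318 GB)
100 GB → tape 5 (remaining 218 GB)
133 GB → tape 5 (remaining 85 GB)
167 GB → tape 6 (remaining 633 GB)
510 GB → tape 6 (remaining 123 GB)
436 GB → tape 7 (remaining 364 GB)
433 GB → tape 8 (remaining 367 GB)
209 GB → tape 8 (remaining 158 GB)
201 GB → tape 9 (remaining 599 GB)
148 GB → tape 9 (remaining 451 GB)
508 GB → tape 10 (remaining 292 GB)
595 GB → tape 11 (remaining 205 GB)

11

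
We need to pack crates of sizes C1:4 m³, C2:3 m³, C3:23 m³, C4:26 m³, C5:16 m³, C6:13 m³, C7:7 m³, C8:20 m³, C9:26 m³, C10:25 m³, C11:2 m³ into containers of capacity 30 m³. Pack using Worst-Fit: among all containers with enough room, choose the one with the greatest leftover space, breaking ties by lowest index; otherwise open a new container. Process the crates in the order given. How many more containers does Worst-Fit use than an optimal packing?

0

Worst-Fit: [4,3,23] [26] [16,13] [7,20] [26] [25,2] → 6 containers.
Total size 165 m³; any packing needs at least ⌈165/30⌉ = 6 containers.
So 6 is already optimal.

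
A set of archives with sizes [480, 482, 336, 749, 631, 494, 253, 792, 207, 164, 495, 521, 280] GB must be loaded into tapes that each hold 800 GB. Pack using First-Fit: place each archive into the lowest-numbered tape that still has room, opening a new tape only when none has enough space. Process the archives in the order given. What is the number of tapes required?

9 tapes

Put 480 GB in tape 1; 320 GB remain.
Put 482 GB in tape 2; 318 GB remain.
Put 336 GB in tape 3; 464 GB remain.
Put 749 GB in tape 4; 51 GB remain.
Put 631 GB in tape 5; 169 GB remain.
Put 494 GB in tape 6; 306 GB remain.
Put 253 GB in tape 1; 67 GB remain.
Put 792 GB in tape 7; 8 GB remain.
Put 207 GB in tape 2; 111 GB remain.
Put 164 GB in tape 3; 300 GB remain.
Put 495 GB in tape 8; 305 GB remain.
Put 521 GB in tape 9; 279 GB remain.
Put 280 GB in tape 3; 20 GB remain.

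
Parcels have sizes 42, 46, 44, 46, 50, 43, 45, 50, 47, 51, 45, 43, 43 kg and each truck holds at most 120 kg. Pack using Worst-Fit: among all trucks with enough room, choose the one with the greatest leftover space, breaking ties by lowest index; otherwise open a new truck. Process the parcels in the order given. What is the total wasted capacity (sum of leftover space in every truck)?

truck 1: place 42 kg, 78 kg left
truck 1: place 46 kg, 32 kg left
truck 2: place 44 kg, 76 kg left
truck 2: place 46 kg, 30 kg left
truck 3: place 50 kg, 70 kg left
truck 3: place 43 kg, 27 kg left
truck 4: place 45 kg, 75 kg left
truck 4: place 50 kg, 25 kg left
truck 5: place 47 kg, 73 kg left
truck 5: place 51 kg, 22 kg left
truck 6: place 45 kg, 75 kg left
truck 6: place 43 kg, 32 kg left
truck 7: place 43 kg, 77 kg left
7 trucks × 120 kg = 840 kg; used 595 kg; unused 245 kg.

245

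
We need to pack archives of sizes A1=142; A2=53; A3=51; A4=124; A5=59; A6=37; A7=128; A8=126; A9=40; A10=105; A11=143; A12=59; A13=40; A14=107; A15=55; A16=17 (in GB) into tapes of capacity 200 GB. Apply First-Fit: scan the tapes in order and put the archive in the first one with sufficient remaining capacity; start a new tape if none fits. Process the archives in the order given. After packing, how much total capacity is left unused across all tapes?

314

A1 (142 GB) → tape 1 (remaining 58 GB)
A2 (53 GB) → tape 1 (remaining 5 GB)
A3 (51 GB) → tape 2 (remaining 149 GB)
A4 (124 GB) → tape 2 (remaining 25 GB)
A5 (59 GB) → tape 3 (remaining 141 GB)
A6 (37 GB) → tape 3 (remaining 104 GB)
A7 (128 GB) → tape 4 (remaining 72 GB)
A8 (126 GB) → tape 5 (remaining 74 GB)
A9 (40 GB) → tape 3 (remaining 64 GB)
A10 (105 GB) → tape 6 (remaining 95 GB)
A11 (143 GB) → tape 7 (remaining 57 GB)
A12 (59 GB) → tape 3 (remaining 5 GB)
A13 (40 GB) → tape 4 (remaining 32 GB)
A14 (107 GB) → tape 8 (remaining 93 GB)
A15 (55 GB) → tape 5 (remaining 19 GB)
A16 (17 GB) → tape 2 (remaining 8 GB)
8 tapes × 200 GB = 1600 GB; used 1286 GB; unused 314 GB.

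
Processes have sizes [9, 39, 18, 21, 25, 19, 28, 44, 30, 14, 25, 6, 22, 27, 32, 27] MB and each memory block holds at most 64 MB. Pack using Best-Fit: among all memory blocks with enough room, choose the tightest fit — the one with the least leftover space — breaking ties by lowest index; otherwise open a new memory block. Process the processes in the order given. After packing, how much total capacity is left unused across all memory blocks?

62

Put 9 MB in memory block 1; 55 MB remain.
Put 39 MB in memory block 1; 16 MB remain.
Put 18 MB in memory block 2; 46 MB remain.
Put 21 MB in memory block 2; 25 MB remain.
Put 25 MB in memory block 2; 0 MB remain.
Put 19 MB in memory block 3; 45 MB remain.
Put 28 MB in memory block 3; 17 MB remain.
Put 44 MB in memory block 4; 20 MB remain.
Put 30 MB in memory block 5; 34 MB remain.
Put 14 MB in memory block 1; 2 MB remain.
Put 25 MB in memory block 5; 9 MB remain.
Put 6 MB in memory block 5; 3 MB remain.
Put 22 MB in memory block 6; 42 MB remain.
Put 27 MB in memory block 6; 15 MB remain.
Put 32 MB in memory block 7; 32 MB remain.
Put 27 MB in memory block 7; 5 MB remain.
7 memory blocks × 64 MB = 448 MB; used 386 MB; unused 62 MB.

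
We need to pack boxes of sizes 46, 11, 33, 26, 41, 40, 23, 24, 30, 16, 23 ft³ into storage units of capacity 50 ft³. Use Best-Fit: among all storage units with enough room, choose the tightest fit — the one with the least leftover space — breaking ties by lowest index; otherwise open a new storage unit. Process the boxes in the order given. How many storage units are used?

storage unit 1: place 46 ft³, 4 ft³ left
storage unit 2: place 11 ft³, 39 ft³ left
storage unit 2: place 33 ft³, 6 ft³ left
storage unit 3: place 26 ft³, 24 ft³ left
storage unit 4: place 41 ft³, 9 ft³ left
storage unit 5: place 40 ft³, 10 ft³ left
storage unit 3: place 23 ft³, 1 ft³ left
storage unit 6: place 24 ft³, 26 ft³ left
storage unit 7: place 30 ft³, 20 ft³ left
storage unit 7: place 16 ft³, 4 ft³ left
storage unit 6: place 23 ft³, 3 ft³ left
Final storage units: [46] [11,33] [26,23] [41] [40] [24,23] [30,16].

7 storage units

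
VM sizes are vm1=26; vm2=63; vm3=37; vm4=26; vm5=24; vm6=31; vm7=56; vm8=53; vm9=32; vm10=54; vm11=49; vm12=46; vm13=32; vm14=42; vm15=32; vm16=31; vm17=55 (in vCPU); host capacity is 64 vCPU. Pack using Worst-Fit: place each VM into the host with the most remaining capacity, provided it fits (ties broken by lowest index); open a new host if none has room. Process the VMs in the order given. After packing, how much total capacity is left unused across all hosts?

Put vm1 (26 vCPU) in host 1; 38 vCPU remain.
Put vm2 (63 vCPU) in host 2; 1 vCPU remain.
Put vm3 (37 vCPU) in host 1; 1 vCPU remain.
Put vm4 (26 vCPU) in host 3; 38 vCPU remain.
Put vm5 (24 vCPU) in host 3; 14 vCPU remain.
Put vm6 (31 vCPU) in host 4; 33 vCPU remain.
Put vm7 (56 vCPU) in host 5; 8 vCPU remain.
Put vm8 (53 vCPU) in host 6; 11 vCPU remain.
Put vm9 (32 vCPU) in host 4; 1 vCPU remain.
Put vm10 (54 vCPU) in host 7; 10 vCPU remain.
Put vm11 (49 vCPU) in host 8; 15 vCPU remain.
Put vm12 (46 vCPU) in host 9; 18 vCPU remain.
Put vm13 (32 vCPU) in host 10; 32 vCPU remain.
Put vm14 (42 vCPU) in host 11; 22 vCPU remain.
Put vm15 (32 vCPU) in host 10; 0 vCPU remain.
Put vm16 (31 vCPU) in host 12; 33 vCPU remain.
Put vm17 (55 vCPU) in host 13; 9 vCPU remain.
13 hosts × 64 vCPU = 832 vCPU; used 689 vCPU; unused 143 vCPU.

143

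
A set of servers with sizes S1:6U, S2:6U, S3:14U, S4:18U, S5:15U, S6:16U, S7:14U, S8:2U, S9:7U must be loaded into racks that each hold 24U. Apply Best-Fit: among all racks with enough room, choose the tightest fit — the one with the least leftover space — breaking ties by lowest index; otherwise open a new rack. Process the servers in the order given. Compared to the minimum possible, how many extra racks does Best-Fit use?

1

Best-Fit: [6,6] [14] [18,2] [15] [16,7] [14] → 6 racks.
Total size 98U; any packing needs at least ⌈98/24⌉ = 5 racks.
An optimal packing achieves that bound: [18,6] [16,7] [15,6,2] [14] [14] → 5 racks.
Excess: 6 − 5 = 1.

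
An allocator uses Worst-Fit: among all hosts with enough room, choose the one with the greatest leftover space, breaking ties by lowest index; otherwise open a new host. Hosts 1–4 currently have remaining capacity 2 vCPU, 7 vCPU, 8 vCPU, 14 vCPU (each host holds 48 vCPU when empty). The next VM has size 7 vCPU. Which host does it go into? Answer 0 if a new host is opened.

4

Hosts with room: host 2 (7 vCPU), host 3 (8 vCPU), host 4 (14 vCPU).
Most room is host 4 with 14 vCPU free.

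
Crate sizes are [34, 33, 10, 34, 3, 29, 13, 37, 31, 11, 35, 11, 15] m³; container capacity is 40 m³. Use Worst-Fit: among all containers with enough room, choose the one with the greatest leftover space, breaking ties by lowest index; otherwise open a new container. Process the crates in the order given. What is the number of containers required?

9

container 1: place 34 m³, 6 m³ left
container 2: place 33 m³, 7 m³ left
container 3: place 10 m³, 30 m³ left
container 4: place 34 m³, 6 m³ left
container 3: place 3 m³, 27 m³ left
container 5: place 29 m³, 11 m³ left
container 3: place 13 m³, 14 m³ left
container 6: place 37 m³, 3 m³ left
container 7: place 31 m³, 9 m³ left
container 3: place 11 m³, 3 m³ left
container 8: place 35 m³, 5 m³ left
container 5: place 11 m³, 0 m³ left
container 9: place 15 m³, 25 m³ left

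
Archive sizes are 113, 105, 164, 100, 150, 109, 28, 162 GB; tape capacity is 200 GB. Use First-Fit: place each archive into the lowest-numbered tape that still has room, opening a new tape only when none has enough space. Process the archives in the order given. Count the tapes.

113 GB → tape 1 (remaining 87 GB)
105 GB → tape 2 (remaining 95 GB)
164 GB → tape 3 (remaining 36 GB)
100 GB → tape 4 (remaining 100 GB)
150 GB → tape 5 (remaining 50 GB)
109 GB → tape 6 (remaining 91 GB)
28 GB → tape 1 (remaining 59 GB)
162 GB → tape 7 (remaining 38 GB)
Final tapes: [113,28] [105] [164] [100] [150] [109] [162].

7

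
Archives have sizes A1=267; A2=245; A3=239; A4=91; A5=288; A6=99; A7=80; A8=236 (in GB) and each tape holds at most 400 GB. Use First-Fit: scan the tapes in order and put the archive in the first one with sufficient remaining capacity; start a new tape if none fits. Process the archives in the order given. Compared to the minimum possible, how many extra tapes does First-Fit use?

0

First-Fit: [267,91] [245,99] [239,80] [288] [236] → 5 tapes.
5 archives exceed 200 GB (half the capacity), and no two of those can share a tape, so at least 5 tapes are needed.
So 5 is already optimal.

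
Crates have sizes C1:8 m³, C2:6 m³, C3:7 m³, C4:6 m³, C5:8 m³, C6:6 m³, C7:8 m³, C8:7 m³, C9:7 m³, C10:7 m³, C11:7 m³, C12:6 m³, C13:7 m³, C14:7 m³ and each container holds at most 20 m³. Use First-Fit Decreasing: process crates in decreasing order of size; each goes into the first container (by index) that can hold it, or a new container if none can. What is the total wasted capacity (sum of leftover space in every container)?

23

Sorted descending: 8, 8, 8, 7, 7, 7, 7, 7, 7, 7, 6, 6, 6, 6.
8 m³ → container 1 (remaining 12 m³)
8 m³ → container 1 (remaining 4 m³)
8 m³ → container 2 (remaining 12 m³)
7 m³ → container 2 (remaining 5 m³)
7 m³ → container 3 (remaining 13 m³)
7 m³ → container 3 (remaining 6 m³)
7 m³ → container 4 (remaining 13 m³)
7 m³ → container 4 (remaining 6 m³)
7 m³ → container 5 (remaining 13 m³)
7 m³ → container 5 (remaining 6 m³)
6 m³ → container 3 (remaining 0 m³)
6 m³ → container 4 (remaining 0 m³)
6 m³ → container 5 (remaining 0 m³)
6 m³ → container 6 (remaining 14 m³)
6 containers × 20 m³ = 120 m³; used 97 m³; unused 23 m³.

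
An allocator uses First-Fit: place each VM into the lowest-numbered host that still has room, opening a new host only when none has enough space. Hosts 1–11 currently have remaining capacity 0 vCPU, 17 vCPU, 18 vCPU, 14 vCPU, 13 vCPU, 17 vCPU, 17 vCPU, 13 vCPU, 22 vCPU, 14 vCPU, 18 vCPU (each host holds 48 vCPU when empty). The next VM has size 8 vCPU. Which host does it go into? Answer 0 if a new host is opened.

2

Hosts with room: host 2 (17 vCPU), host 3 (18 vCPU), host 4 (14 vCPU), host 5 (13 vCPU), host 6 (17 vCPU), host 7 (17 vCPU), host 8 (13 vCPU), host 9 (22 vCPU), host 10 (14 vCPU), host 11 (18 vCPU).
The first with room is host 2.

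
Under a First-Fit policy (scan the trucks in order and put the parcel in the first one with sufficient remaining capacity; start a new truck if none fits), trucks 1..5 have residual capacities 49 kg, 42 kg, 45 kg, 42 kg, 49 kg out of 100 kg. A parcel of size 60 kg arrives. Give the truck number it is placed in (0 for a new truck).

0

No truck has ≥ 60 kg free, so a new truck is opened.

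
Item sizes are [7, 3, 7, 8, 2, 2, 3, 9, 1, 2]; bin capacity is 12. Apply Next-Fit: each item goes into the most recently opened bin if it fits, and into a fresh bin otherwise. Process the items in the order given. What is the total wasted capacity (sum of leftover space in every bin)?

Put 7 in bin 1; 5 remain.
Put 3 in bin 1; 2 remain.
Put 7 in bin 2; 5 remain.
Put 8 in bin 3; 4 remain.
Put 2 in bin 3; 2 remain.
Put 2 in bin 3; 0 remain.
Put 3 in bin 4; 9 remain.
Put 9 in bin 4; 0 remain.
Put 1 in bin 5; 11 remain.
Put 2 in bin 5; 9 remain.
5 bins × 12 = 60; used 44; unused 16.

16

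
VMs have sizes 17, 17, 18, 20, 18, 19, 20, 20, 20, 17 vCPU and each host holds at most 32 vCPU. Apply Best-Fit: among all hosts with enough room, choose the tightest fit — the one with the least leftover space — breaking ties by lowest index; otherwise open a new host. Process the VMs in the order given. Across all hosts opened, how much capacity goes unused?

host 1: place 17 vCPU, 15 vCPU left
host 2: place 17 vCPU, 15 vCPU left
host 3: place 18 vCPU, 14 vCPU left
host 4: place 20 vCPU, 12 vCPU left
host 5: place 18 vCPU, 14 vCPU left
host 6: place 19 vCPU, 13 vCPU left
host 7: place 20 vCPU, 12 vCPU left
host 8: place 20 vCPU, 12 vCPU left
host 9: place 20 vCPU, 12 vCPU left
host 10: place 17 vCPU, 15 vCPU left
10 hosts × 32 vCPU = 320 vCPU; used 186 vCPU; unused 134 vCPU.

134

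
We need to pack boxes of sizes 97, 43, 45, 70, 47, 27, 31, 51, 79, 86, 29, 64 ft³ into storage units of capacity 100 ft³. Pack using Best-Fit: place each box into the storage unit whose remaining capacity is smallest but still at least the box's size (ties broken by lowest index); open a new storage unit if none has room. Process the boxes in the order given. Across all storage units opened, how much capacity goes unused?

131

Put 97 ft³ in storage unit 1; 3 ft³ remain.
Put 43 ft³ in storage unit 2; 57 ft³ remain.
Put 45 ft³ in storage unit 2; 12 ft³ remain.
Put 70 ft³ in storage unit 3; 30 ft³ remain.
Put 47 ft³ in storage unit 4; 53 ft³ remain.
Put 27 ft³ in storage unit 3; 3 ft³ remain.
Put 31 ft³ in storage unit 4; 22 ft³ remain.
Put 51 ft³ in storage unit 5; 49 ft³ remain.
Put 79 ft³ in storage unit 6; 21 ft³ remain.
Put 86 ft³ in storage unit 7; 14 ft³ remain.
Put 29 ft³ in storage unit 5; 20 ft³ remain.
Put 64 ft³ in storage unit 8; 36 ft³ remain.
8 storage units × 100 ft³ = 800 ft³; used 669 ft³; unused 131 ft³.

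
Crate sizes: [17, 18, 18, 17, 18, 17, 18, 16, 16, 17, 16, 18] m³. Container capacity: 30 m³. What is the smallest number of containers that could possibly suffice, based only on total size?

Total size = 17 + 18 + 18 + 17 + 18 + 17 + 18 + 16 + 16 + 17 + 16 + 18 = 206 m³.
⌈206 / 30⌉ = 7.

7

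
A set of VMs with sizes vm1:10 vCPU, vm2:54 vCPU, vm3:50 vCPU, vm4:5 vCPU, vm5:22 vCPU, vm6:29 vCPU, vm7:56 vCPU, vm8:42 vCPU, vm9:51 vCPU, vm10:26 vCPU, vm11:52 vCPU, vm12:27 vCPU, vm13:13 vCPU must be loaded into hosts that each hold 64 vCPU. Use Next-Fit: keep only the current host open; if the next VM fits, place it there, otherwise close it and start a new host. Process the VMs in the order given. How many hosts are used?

9

Put vm1 (10 vCPU) in host 1; 54 vCPU remain.
Put vm2 (54 vCPU) in host 1; 0 vCPU remain.
Put vm3 (50 vCPU) in host 2; 14 vCPU remain.
Put vm4 (5 vCPU) in host 2; 9 vCPU remain.
Put vm5 (22 vCPU) in host 3; 42 vCPU remain.
Put vm6 (29 vCPU) in host 3; 13 vCPU remain.
Put vm7 (56 vCPU) in host 4; 8 vCPU remain.
Put vm8 (42 vCPU) in host 5; 22 vCPU remain.
Put vm9 (51 vCPU) in host 6; 13 vCPU remain.
Put vm10 (26 vCPU) in host 7; 38 vCPU remain.
Put vm11 (52 vCPU) in host 8; 12 vCPU remain.
Put vm12 (27 vCPU) in host 9; 37 vCPU remain.
Put vm13 (13 vCPU) in host 9; 24 vCPU remain.
Final hosts: [10,54] [50,5] [22,29] [56] [42] [51] [26] [52] [27,13].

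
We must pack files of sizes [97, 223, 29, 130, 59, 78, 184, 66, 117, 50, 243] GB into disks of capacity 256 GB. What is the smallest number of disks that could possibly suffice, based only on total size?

Total size = 97 + 223 + 29 + 130 + 59 + 78 + 184 + 66 + 117 + 50 + 243 = 1276 GB.
⌈1276 / 256⌉ = 5.

5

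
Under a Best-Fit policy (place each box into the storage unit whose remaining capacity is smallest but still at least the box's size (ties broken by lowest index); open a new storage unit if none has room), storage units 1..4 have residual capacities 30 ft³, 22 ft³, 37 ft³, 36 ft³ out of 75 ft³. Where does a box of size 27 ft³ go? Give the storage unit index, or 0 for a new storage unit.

Storage units with room: storage unit 1 (30 ft³), storage unit 3 (37 ft³), storage unit 4 (36 ft³).
Tightest fit is storage unit 1 with 30 ft³ free.

1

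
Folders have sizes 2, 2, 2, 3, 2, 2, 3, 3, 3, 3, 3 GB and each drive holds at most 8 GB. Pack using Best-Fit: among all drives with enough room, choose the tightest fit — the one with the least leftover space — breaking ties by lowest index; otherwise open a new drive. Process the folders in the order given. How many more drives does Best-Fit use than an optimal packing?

Best-Fit: [2,2,2,2] [3,2,3] [3,3] [3,3] → 4 drives.
Total size 28 GB; any packing needs at least ⌈28/8⌉ = 4 drives.
So 4 is already optimal.

0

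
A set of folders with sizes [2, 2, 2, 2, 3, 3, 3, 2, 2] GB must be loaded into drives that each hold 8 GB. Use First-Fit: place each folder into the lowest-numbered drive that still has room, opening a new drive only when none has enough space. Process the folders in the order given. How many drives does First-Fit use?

3

drive 1: place 2 GB, 6 GB left
drive 1: place 2 GB, 4 GB left
drive 1: place 2 GB, 2 GB left
drive 1: place 2 GB, 0 GB left
drive 2: place 3 GB, 5 GB left
drive 2: place 3 GB, 2 GB left
drive 3: place 3 GB, 5 GB left
drive 2: place 2 GB, 0 GB left
drive 3: place 2 GB, 3 GB left
Final drives: [2,2,2,2] [3,3,2] [3,2].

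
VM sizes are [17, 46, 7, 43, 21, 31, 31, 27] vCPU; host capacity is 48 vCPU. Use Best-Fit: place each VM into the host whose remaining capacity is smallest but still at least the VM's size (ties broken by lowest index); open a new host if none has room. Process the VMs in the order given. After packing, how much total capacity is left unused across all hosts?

65

host 1: place 17 vCPU, 31 vCPU left
host 2: place 46 vCPU, 2 vCPU left
host 1: place 7 vCPU, 24 vCPU left
host 3: place 43 vCPU, 5 vCPU left
host 1: place 21 vCPU, 3 vCPU left
host 4: place 31 vCPU, 17 vCPU left
host 5: place 31 vCPU, 17 vCPU left
host 6: place 27 vCPU, 21 vCPU left
6 hosts × 48 vCPU = 288 vCPU; used 223 vCPU; unused 65 vCPU.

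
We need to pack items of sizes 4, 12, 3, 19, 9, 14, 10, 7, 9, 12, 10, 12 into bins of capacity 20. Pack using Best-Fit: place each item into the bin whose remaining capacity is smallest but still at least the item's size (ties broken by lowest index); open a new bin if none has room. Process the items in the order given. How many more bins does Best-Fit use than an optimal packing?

Best-Fit: [4,12,3] [19] [9,10] [14] [7,9] [12] [10] [12] → 8 bins.
Total size 121; any packing needs at least ⌈121/20⌉ = 7 bins.
An optimal packing achieves that bound: [19] [14,4] [12,7] [12,3] [12] [10,10] [9,9] → 7 bins.
Excess: 8 − 7 = 1.

1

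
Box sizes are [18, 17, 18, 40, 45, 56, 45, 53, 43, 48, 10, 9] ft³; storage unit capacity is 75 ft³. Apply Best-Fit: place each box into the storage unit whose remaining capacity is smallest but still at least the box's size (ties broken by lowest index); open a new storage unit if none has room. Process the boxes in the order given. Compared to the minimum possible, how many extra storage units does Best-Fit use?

1

Best-Fit: [18,17,18] [40] [45] [56,10,9] [45] [53] [43] [48] → 8 storage units.
7 boxes exceed 37.5 ft³ (half the capacity), and no two of those can share a storage unit, so at least 7 storage units are needed.
An optimal packing achieves that bound: [56,18] [53,18] [48,17,10] [45,9] [45] [43] [40] → 7 storage units.
Excess: 8 − 7 = 1.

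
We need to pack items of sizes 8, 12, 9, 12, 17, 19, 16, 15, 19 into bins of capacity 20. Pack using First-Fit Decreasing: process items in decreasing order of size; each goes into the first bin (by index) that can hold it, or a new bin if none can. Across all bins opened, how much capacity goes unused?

33

Sorted descending: 19, 19, 17, 16, 15, 12, 12, 9, 8.
bin 1: place 19, 1 left
bin 2: place 19, 1 left
bin 3: place 17, 3 left
bin 4: place 16, 4 left
bin 5: place 15, 5 left
bin 6: place 12, 8 left
bin 7: place 12, 8 left
bin 8: place 9, 11 left
bin 6: place 8, 0 left
8 bins × 20 = 160; used 127; unused 33.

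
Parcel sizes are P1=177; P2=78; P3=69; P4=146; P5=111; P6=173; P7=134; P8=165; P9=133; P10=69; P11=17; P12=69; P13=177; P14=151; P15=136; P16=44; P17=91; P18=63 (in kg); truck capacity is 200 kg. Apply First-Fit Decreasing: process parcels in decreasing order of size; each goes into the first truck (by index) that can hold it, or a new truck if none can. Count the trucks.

12 trucks

Sorted descending: 177, 177, 173, 165, 151, 146, 136, 134, 133, 111, 91, 78, 69, 69, 69, 63, 44, 17.
Put 177 kg in truck 1; 23 kg remain.
Put 177 kg in truck 2; 23 kg remain.
Put 173 kg in truck 3; 27 kg remain.
Put 165 kg in truck 4; 35 kg remain.
Put 151 kg in truck 5; 49 kg remain.
Put 146 kg in truck 6; 54 kg remain.
Put 136 kg in truck 7; 64 kg remain.
Put 134 kg in truck 8; 66 kg remain.
Put 133 kg in truck 9; 67 kg remain.
Put 111 kg in truck 10; 89 kg remain.
Put 91 kg in truck 11; 109 kg remain.
Put 78 kg in truck 10; 11 kg remain.
Put 69 kg in truck 11; 40 kg remain.
Put 69 kg in truck 12; 131 kg remain.
Put 69 kg in truck 12; 62 kg remain.
Put 63 kg in truck 7; 1 kg remain.
Put 44 kg in truck 5; 5 kg remain.
Put 17 kg in truck 1; 6 kg remain.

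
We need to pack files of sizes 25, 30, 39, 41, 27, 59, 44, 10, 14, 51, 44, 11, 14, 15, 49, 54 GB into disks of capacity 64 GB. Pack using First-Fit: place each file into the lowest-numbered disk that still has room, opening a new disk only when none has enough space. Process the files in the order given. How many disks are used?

25 GB → disk 1 (remaining 39 GB)
30 GB → disk 1 (remaining 9 GB)
39 GB → disk 2 (remaining 25 GB)
41 GB → disk 3 (remaining 23 GB)
27 GB → disk 4 (remaining 37 GB)
59 GB → disk 5 (remaining 5 GB)
44 GB → disk 6 (remaining 20 GB)
10 GB → disk 2 (remaining 15 GB)
14 GB → disk 2 (remaining 1 GB)
51 GB → disk 7 (remaining 13 GB)
44 GB → disk 8 (remaining 20 GB)
11 GB → disk 3 (remaining 12 GB)
14 GB → disk 4 (remaining 23 GB)
15 GB → disk 4 (remaining 8 GB)
49 GB → disk 9 (remaining 15 GB)
54 GB → disk 10 (remaining 10 GB)

10 disks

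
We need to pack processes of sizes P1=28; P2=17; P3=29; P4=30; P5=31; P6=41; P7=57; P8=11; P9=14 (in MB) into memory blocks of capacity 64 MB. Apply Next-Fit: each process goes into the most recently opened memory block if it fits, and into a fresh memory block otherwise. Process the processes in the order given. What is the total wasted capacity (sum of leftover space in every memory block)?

Put P1 (28 MB) in memory block 1; 36 MB remain.
Put P2 (17 MB) in memory block 1; 19 MB remain.
Put P3 (29 MB) in memory block 2; 35 MB remain.
Put P4 (30 MB) in memory block 2; 5 MB remain.
Put P5 (31 MB) in memory block 3; 33 MB remain.
Put P6 (41 MB) in memory block 4; 23 MB remain.
Put P7 (57 MB) in memory block 5; 7 MB remain.
Put P8 (11 MB) in memory block 6; 53 MB remain.
Put P9 (14 MB) in memory block 6; 39 MB remain.
6 memory blocks × 64 MB = 384 MB; used 258 MB; unused 126 MB.

126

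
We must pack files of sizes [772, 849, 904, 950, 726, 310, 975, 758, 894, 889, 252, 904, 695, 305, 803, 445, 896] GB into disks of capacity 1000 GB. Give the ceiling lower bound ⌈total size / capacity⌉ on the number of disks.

Total size = 772 + 849 + 904 + 950 + 726 + 310 + 975 + 758 + 894 + 889 + 252 + 904 + 695 + 305 + 803 + 445 + 896 = 12327 GB.
⌈12327 / 1000⌉ = 13.

13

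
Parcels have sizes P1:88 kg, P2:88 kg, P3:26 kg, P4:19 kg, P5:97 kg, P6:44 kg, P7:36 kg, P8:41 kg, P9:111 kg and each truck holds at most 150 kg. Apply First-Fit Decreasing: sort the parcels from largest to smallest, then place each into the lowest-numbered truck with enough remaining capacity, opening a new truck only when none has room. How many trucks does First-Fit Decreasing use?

4

Sorted descending: 111, 97, 88, 88, 44, 41, 36, 26, 19.
Put 111 kg in truck 1; 39 kg remain.
Put 97 kg in truck 2; 53 kg remain.
Put 88 kg in truck 3; 62 kg remain.
Put 88 kg in truck 4; 62 kg remain.
Put 44 kg in truck 2; 9 kg remain.
Put 41 kg in truck 3; 21 kg remain.
Put 36 kg in truck 1; 3 kg remain.
Put 26 kg in truck 4; 36 kg remain.
Put 19 kg in truck 3; 2 kg remain.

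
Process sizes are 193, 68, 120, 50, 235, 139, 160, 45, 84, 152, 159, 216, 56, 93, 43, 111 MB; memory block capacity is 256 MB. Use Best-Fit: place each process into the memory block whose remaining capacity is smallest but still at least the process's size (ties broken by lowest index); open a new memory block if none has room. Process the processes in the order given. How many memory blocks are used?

9 memory blocks

193 MB → memory block 1 (remaining 63 MB)
68 MB → memory block 2 (remaining 188 MB)
120 MB → memory block 2 (remaining 68 MB)
50 MB → memory block 1 (remaining 13 MB)
235 MB → memory block 3 (remaining 21 MB)
139 MB → memory block 4 (remaining 117 MB)
160 MB → memory block 5 (remaining 96 MB)
45 MB → memory block 2 (remaining 23 MB)
84 MB → memory block 5 (remaining 12 MB)
152 MB → memory block 6 (remaining 104 MB)
159 MB → memory block 7 (remaining 97 MB)
216 MB → memory block 8 (remaining 40 MB)
56 MB → memory block 7 (remaining 41 MB)
93 MB → memory block 6 (remaining 11 MB)
43 MB → memory block 4 (remaining 74 MB)
111 MB → memory block 9 (remaining 145 MB)
Final memory blocks: [193,50] [68,120,45] [235] [139,43] [160,84] [152,93] [159,56] [216] [111].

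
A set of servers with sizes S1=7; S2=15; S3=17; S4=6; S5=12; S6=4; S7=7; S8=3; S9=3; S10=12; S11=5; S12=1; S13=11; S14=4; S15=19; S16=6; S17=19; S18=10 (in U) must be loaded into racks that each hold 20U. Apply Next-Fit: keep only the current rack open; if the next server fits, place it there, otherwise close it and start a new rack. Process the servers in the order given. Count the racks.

rack 1: place S1 (7U), 13U left
rack 2: place S2 (15U), 5U left
rack 3: place S3 (17U), 3U left
rack 4: place S4 (6U), 14U left
rack 4: place S5 (12U), 2U left
rack 5: place S6 (4U), 16U left
rack 5: place S7 (7U), 9U left
rack 5: place S8 (3U), 6U left
rack 5: place S9 (3U), 3U left
rack 6: place S10 (12U), 8U left
rack 6: place S11 (5U), 3U left
rack 6: place S12 (1U), 2U left
rack 7: place S13 (11U), 9U left
rack 7: place S14 (4U), 5U left
rack 8: place S15 (19U), 1U left
rack 9: place S16 (6U), 14U left
rack 10: place S17 (19U), 1U left
rack 11: place S18 (10U), 10U left
Final racks: [7] [15] [17] [6,12] [4,7,3,3] [12,5,1] [11,4] [19] [6] [19] [10].

11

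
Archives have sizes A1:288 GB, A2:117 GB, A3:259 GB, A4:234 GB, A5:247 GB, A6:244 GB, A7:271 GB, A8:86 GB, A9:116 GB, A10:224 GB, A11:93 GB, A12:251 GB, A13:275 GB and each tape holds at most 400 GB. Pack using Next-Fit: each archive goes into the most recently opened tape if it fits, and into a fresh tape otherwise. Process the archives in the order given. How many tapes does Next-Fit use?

A1 (288 GB) → tape 1 (remaining 112 GB)
A2 (117 GB) → tape 2 (remaining 283 GB)
A3 (259 GB) → tape 2 (remaining 24 GB)
A4 (234 GB) → tape 3 (remaining 166 GB)
A5 (247 GB) → tape 4 (remaining 153 GB)
A6 (244 GB) → tape 5 (remaining 156 GB)
A7 (271 GB) → tape 6 (remaining 129 GB)
A8 (86 GB) → tape 6 (remaining 43 GB)
A9 (116 GB) → tape 7 (remaining 284 GB)
A10 (224 GB) → tape 7 (remaining 60 GB)
A11 (93 GB) → tape 8 (remaining 307 GB)
A12 (251 GB) → tape 8 (remaining 56 GB)
A13 (275 GB) → tape 9 (remaining 125 GB)
Final tapes: [288] [117,259] [234] [247] [244] [271,86] [116,224] [93,251] [275].

9 tapes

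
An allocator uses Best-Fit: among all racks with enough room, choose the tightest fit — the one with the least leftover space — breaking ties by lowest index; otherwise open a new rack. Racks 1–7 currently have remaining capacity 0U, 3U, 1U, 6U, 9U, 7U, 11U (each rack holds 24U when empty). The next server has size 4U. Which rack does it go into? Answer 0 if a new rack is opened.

4

Racks with room: rack 4 (6U), rack 5 (9U), rack 6 (7U), rack 7 (11U).
Tightest fit is rack 4 with 6U free.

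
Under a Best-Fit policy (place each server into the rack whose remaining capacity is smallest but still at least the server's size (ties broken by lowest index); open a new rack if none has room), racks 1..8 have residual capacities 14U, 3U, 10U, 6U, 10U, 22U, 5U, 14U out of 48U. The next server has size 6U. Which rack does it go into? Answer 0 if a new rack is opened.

4

Racks with room: rack 1 (14U), rack 3 (10U), rack 4 (6U), rack 5 (10U), rack 6 (22U), rack 8 (14U).
Tightest fit is rack 4 with 6U free.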